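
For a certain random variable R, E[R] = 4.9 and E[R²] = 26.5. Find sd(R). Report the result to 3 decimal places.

Var(R) = 26.5 − (4.9)² = 2.49
sd(R) = √2.49 ≈ 1.578

1.578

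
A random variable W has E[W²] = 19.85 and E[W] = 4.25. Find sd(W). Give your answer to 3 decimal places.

1.337

Var(W) = 19.85 − (4.25)² = 1.7875
sd(W) = √1.7875 ≈ 1.337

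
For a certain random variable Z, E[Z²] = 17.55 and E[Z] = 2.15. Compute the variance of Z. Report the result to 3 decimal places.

Var(Z) = 17.55 − (2.15)² = 12.9275

12.928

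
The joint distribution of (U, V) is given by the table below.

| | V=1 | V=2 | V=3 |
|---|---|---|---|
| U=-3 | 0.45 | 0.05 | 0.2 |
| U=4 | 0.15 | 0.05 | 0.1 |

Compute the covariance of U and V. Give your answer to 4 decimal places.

0.2800

E[U] = -0.9,  E[V] = 1.7
E[UV] = -1.25
Cov(U,V) = E[UV] − E[U]E[V] = -1.25 − (-0.9)(1.7) = 0.28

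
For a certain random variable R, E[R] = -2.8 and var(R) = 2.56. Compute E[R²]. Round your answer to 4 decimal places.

10.4000

E[R²] = var(R) + (E[R])² = 2.56 + (-2.8)² = 10.4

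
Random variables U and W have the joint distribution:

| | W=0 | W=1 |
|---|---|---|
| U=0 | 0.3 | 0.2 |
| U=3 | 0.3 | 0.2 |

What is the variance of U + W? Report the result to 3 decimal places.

E[U] = 1.5,  E[W] = 0.4,  E[UW] = 0.6
Var(U) = 4.5 − (1.5)² = 2.25;  Var(W) = 0.4 − (0.4)² = 0.24
Cov(U,W) = 0.6 − (1.5)(0.4) = 0
Var(U + W) = (1)²·2.25 + (1)²·0.24 + 2·(1)·(1)·0 = 2.49

2.490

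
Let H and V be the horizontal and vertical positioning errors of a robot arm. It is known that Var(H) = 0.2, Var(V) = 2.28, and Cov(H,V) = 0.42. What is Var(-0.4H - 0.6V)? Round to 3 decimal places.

Var(-0.4H - 0.6V) = (-0.4)²·Var(H) + (-0.6)²·Var(V) + 2·(-0.4)·(-0.6)·Cov(H,V)
= 0.16·0.2 + 0.36·2.28 + 0.48·0.42 = 1.0544

1.054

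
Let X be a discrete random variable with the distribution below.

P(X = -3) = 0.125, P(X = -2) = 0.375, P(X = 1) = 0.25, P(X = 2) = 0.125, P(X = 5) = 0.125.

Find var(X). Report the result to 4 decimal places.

E[X] = (-3)(0.125) + (-2)(0.375) + (1)(0.25) + (2)(0.125) + (5)(0.125) = 0
E[X²] = (-3)²(0.125) + (-2)²(0.375) + (1)²(0.25) + (2)²(0.125) + (5)²(0.125) = 6.5
var(X) = E[X²] − (E[X])² = 6.5 − (0)² = 6.5

6.5000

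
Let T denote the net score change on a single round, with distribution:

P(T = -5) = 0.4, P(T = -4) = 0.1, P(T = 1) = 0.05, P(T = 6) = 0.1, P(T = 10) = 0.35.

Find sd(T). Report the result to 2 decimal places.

E[T] = (-5)(0.4) + (-4)(0.1) + (1)(0.05) + (6)(0.1) + (10)(0.35) = 1.75
E[T²] = (-5)²(0.4) + (-4)²(0.1) + (1)²(0.05) + (6)²(0.1) + (10)²(0.35) = 50.25
Var(T) = E[T²] − (E[T])² = 50.25 − (1.75)² = 47.1875
sd(T) = √47.1875 ≈ 6.87

6.87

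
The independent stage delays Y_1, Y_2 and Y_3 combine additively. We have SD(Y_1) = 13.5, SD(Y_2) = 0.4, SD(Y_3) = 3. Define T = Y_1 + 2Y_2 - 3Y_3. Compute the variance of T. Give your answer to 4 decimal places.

263.8900

Var(Y_1) = 182.25, Var(Y_2) = 0.16, Var(Y_3) = 9
By independence, Var(T) = (1)²Var(Y_1) + (2)²Var(Y_2) + (-3)²Var(Y_3)
= (1)²·182.25 + (2)²·0.16 + (-3)²·9 = 263.89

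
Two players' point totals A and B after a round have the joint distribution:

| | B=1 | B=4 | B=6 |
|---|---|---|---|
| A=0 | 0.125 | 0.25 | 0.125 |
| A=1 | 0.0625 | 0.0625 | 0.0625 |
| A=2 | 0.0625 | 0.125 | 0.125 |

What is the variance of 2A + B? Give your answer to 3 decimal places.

E[A] = 0.8125,  E[B] = 3.875,  E[AB] = 3.3125
var(A) = 1.4375 − (0.8125)² = 0.77734375;  var(B) = 18.5 − (3.875)² = 3.484375
Cov(A,B) = 3.3125 − (0.8125)(3.875) = 0.1640625
var(2A + B) = (2)²·0.77734375 + (1)²·3.484375 + 2·(2)·(1)·0.1640625 = 7.25

7.250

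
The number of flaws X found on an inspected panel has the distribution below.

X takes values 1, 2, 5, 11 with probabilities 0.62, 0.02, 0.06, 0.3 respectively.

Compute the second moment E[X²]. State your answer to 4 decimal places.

38.5000

E[X²] = (1)²(0.62) + (2)²(0.02) + (5)²(0.06) + (11)²(0.3) = 38.5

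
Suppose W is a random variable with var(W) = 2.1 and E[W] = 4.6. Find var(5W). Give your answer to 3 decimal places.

52.500

var(5W) = (5)²·var(W) = 25·2.1 = 52.5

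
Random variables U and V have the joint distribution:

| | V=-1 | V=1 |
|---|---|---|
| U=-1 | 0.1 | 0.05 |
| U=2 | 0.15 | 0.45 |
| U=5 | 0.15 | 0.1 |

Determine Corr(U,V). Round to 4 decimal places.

-0.0327

E[U] = 2.3,  E[V] = 0.2
E[UV] = 0.4
cov(U,V) = E[UV] − E[U]E[V] = 0.4 − (2.3)(0.2) = -0.06
Var(U) = 3.51,  Var(V) = 0.96
ρ = -0.06 / √(3.51·0.96) ≈ -0.0327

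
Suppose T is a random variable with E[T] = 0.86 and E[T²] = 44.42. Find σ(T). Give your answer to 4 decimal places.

6.6091

V(T) = 44.42 − (0.86)² = 43.6804
σ(T) = √43.6804 ≈ 6.6091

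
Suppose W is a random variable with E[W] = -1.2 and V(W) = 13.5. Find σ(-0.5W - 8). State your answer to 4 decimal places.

1.8371

V(-0.5W - 8) = (-0.5)²·13.5 = 3.375
σ(-0.5W - 8) = √3.375 ≈ 1.8371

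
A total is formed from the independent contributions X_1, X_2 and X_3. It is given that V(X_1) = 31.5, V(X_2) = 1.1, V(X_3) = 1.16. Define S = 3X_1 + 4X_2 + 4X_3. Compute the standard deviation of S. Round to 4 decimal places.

17.8790

By independence, V(S) = (3)²V(X_1) + (4)²V(X_2) + (4)²V(X_3)
= (3)²·31.5 + (4)²·1.1 + (4)²·1.16 = 319.66
SD(S) = √319.66 ≈ 17.8790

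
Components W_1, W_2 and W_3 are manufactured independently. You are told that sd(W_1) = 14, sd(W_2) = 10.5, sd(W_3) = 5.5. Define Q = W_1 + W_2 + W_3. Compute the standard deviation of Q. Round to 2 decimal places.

18.34

Var(W_1) = 196, Var(W_2) = 110.25, Var(W_3) = 30.25
By independence, Var(Q) = (1)²Var(W_1) + (1)²Var(W_2) + (1)²Var(W_3)
= (1)²·196 + (1)²·110.25 + (1)²·30.25 = 336.5
sd(Q) = √336.5 ≈ 18.34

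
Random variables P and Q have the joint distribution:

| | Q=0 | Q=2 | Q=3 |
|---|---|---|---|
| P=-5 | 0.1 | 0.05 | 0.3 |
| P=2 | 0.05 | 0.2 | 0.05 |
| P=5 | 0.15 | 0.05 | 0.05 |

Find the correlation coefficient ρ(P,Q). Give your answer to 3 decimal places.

E[P] = -0.4,  E[Q] = 1.8
E[PQ] = -2.65
Cov(P,Q) = E[PQ] − E[P]E[Q] = -2.65 − (-0.4)(1.8) = -1.93
V(P) = 18.54,  V(Q) = 1.56
ρ = -1.93 / √(18.54·1.56) ≈ -0.359

-0.359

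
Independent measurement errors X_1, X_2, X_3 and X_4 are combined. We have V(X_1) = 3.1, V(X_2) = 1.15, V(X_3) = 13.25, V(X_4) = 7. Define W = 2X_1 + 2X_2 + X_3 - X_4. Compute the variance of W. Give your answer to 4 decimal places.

37.2500

By independence, V(W) = (2)²V(X_1) + (2)²V(X_2) + (1)²V(X_3) + (-1)²V(X_4)
= (2)²·3.1 + (2)²·1.15 + (1)²·13.25 + (-1)²·7 = 37.25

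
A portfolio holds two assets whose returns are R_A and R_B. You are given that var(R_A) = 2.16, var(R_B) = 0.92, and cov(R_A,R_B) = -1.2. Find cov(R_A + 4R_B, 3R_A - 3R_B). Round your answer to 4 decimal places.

cov(R_A + 4R_B, 3R_A - 3R_B) = (1)(3)var(R_A) + (4)(-3)var(R_B) + [(1)(-3) + (4)(3)]cov(R_A,R_B)
= 3·2.16 + -12·0.92 + 9·-1.2 = -15.36

-15.3600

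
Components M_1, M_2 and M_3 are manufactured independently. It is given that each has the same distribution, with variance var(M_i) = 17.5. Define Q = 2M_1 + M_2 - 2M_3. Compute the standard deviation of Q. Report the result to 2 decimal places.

12.55

By independence, var(Q) = (2)²var(M_1) + (1)²var(M_2) + (-2)²var(M_3)
= (2)²·17.5 + (1)²·17.5 + (-2)²·17.5 = 157.5
SD(Q) = √157.5 ≈ 12.55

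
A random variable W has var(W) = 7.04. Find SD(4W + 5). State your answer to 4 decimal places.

10.6132

var(4W + 5) = (4)²·7.04 = 112.64
SD(4W + 5) = √112.64 ≈ 10.6132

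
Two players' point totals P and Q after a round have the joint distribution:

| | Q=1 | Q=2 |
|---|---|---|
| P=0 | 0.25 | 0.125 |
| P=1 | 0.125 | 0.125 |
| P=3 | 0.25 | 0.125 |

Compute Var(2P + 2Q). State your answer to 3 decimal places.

E[P] = 1.375,  E[Q] = 1.375,  E[PQ] = 1.875
Var(P) = 3.625 − (1.375)² = 1.734375;  Var(Q) = 2.125 − (1.375)² = 0.234375
Cov(P,Q) = 1.875 − (1.375)(1.375) = -0.015625
Var(2P + 2Q) = (2)²·1.734375 + (2)²·0.234375 + 2·(2)·(2)·-0.015625 = 7.75

7.750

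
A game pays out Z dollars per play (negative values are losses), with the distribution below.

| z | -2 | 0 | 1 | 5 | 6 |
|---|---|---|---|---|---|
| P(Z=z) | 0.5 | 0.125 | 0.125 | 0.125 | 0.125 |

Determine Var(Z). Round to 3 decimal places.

E[Z] = (-2)(0.5) + (0)(0.125) + (1)(0.125) + (5)(0.125) + (6)(0.125) = 0.5
E[Z²] = (-2)²(0.5) + (0)²(0.125) + (1)²(0.125) + (5)²(0.125) + (6)²(0.125) = 9.75
Var(Z) = E[Z²] − (E[Z])² = 9.75 − (0.5)² = 9.5

9.500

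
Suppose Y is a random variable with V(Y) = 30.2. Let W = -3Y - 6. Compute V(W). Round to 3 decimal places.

271.800

V(-3Y - 6) = (-3)²·V(Y) = 9·30.2 = 271.8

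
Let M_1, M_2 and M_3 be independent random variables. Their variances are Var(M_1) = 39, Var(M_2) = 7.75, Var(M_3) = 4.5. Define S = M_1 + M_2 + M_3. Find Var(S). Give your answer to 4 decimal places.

By independence, Var(S) = (1)²Var(M_1) + (1)²Var(M_2) + (1)²Var(M_3)
= (1)²·39 + (1)²·7.75 + (1)²·4.5 = 51.25

51.2500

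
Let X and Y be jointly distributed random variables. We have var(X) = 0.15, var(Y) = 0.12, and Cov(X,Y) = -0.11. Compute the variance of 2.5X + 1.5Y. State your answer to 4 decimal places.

var(2.5X + 1.5Y) = (2.5)²·var(X) + (1.5)²·var(Y) + 2·(2.5)·(1.5)·Cov(X,Y)
= 6.25·0.15 + 2.25·0.12 + 7.5·-0.11 = 0.3825

0.3825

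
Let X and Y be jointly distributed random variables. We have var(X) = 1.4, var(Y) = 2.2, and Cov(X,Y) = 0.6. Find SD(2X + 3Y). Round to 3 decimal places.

var(2X + 3Y) = (2)²·var(X) + (3)²·var(Y) + 2·(2)·(3)·Cov(X,Y)
= 4·1.4 + 9·2.2 + 12·0.6 = 32.6
SD(2X + 3Y) = √32.6 ≈ 5.710

5.710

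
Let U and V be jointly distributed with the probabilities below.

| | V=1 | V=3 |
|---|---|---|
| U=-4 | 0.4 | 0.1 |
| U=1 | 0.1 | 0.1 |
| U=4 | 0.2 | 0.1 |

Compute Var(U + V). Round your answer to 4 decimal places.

14.6000

E[U] = -0.6,  E[V] = 1.6,  E[UV] = -0.4
Var(U) = 13 − (-0.6)² = 12.64;  Var(V) = 3.4 − (1.6)² = 0.84
Cov(U,V) = -0.4 − (-0.6)(1.6) = 0.56
Var(U + V) = (1)²·12.64 + (1)²·0.84 + 2·(1)·(1)·0.56 = 14.6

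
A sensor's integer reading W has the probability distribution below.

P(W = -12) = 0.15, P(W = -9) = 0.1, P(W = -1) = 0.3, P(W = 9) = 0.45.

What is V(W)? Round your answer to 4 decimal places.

65.3475

E[W] = (-12)(0.15) + (-9)(0.1) + (-1)(0.3) + (9)(0.45) = 1.05
E[W²] = (-12)²(0.15) + (-9)²(0.1) + (-1)²(0.3) + (9)²(0.45) = 66.45
V(W) = E[W²] − (E[W])² = 66.45 − (1.05)² = 65.3475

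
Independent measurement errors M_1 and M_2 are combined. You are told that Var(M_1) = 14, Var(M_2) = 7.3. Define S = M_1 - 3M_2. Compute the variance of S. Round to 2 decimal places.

79.70

By independence, Var(S) = (1)²Var(M_1) + (-3)²Var(M_2)
= (1)²·14 + (-3)²·7.3 = 79.7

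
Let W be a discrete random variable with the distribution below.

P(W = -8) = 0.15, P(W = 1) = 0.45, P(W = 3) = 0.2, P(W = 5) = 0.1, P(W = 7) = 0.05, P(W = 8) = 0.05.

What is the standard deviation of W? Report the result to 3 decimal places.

4.335

E[W] = (-8)(0.15) + (1)(0.45) + (3)(0.2) + (5)(0.1) + (7)(0.05) + (8)(0.05) = 1.1
E[W²] = (-8)²(0.15) + (1)²(0.45) + (3)²(0.2) + (5)²(0.1) + (7)²(0.05) + (8)²(0.05) = 20
var(W) = E[W²] − (E[W])² = 20 − (1.1)² = 18.79
σ(W) = √18.79 ≈ 4.335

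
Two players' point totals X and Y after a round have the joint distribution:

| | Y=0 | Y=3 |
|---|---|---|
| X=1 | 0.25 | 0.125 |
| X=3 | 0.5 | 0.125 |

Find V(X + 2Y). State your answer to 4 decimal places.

E[X] = 2.25,  E[Y] = 0.75,  E[XY] = 1.5
V(X) = 6 − (2.25)² = 0.9375;  V(Y) = 2.25 − (0.75)² = 1.6875
Cov(X,Y) = 1.5 − (2.25)(0.75) = -0.1875
V(X + 2Y) = (1)²·0.9375 + (2)²·1.6875 + 2·(1)·(2)·-0.1875 = 6.9375

6.9375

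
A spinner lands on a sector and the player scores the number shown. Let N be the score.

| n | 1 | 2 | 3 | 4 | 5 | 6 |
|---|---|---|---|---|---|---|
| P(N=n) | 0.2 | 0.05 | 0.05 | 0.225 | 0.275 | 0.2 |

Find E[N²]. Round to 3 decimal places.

E[N²] = (1)²(0.2) + (2)²(0.05) + (3)²(0.05) + (4)²(0.225) + (5)²(0.275) + (6)²(0.2) = 18.525

18.525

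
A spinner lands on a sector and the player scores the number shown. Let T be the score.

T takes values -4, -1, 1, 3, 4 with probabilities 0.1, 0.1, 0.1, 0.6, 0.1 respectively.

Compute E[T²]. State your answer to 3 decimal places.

E[T²] = (-4)²(0.1) + (-1)²(0.1) + (1)²(0.1) + (3)²(0.6) + (4)²(0.1) = 8.8

8.800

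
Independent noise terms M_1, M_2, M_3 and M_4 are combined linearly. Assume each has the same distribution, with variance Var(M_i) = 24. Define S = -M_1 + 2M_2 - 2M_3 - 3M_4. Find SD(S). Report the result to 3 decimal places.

20.785

By independence, Var(S) = (-1)²Var(M_1) + (2)²Var(M_2) + (-2)²Var(M_3) + (-3)²Var(M_4)
= (-1)²·24 + (2)²·24 + (-2)²·24 + (-3)²·24 = 432
SD(S) = √432 ≈ 20.785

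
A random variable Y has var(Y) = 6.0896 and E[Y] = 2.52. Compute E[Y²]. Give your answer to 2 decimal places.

E[Y²] = var(Y) + (E[Y])² = 6.0896 + (2.52)² = 12.44

12.44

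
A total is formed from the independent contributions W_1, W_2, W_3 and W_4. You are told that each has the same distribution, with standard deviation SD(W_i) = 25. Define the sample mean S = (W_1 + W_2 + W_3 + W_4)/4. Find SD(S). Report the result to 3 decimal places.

Var(W_i) = (25)² = 625
By independence, Var(S) = (0.25)²Var(W_1) + (0.25)²Var(W_2) + (0.25)²Var(W_3) + (0.25)²Var(W_4)
= (0.25)²·625 + (0.25)²·625 + (0.25)²·625 + (0.25)²·625 = 156.25
SD(S) = √156.25 ≈ 12.500

12.500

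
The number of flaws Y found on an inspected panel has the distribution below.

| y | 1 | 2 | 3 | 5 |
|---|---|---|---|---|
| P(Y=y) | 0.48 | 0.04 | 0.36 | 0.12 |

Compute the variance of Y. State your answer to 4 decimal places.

1.8624

E[Y] = (1)(0.48) + (2)(0.04) + (3)(0.36) + (5)(0.12) = 2.24
E[Y²] = (1)²(0.48) + (2)²(0.04) + (3)²(0.36) + (5)²(0.12) = 6.88
Var(Y) = E[Y²] − (E[Y])² = 6.88 − (2.24)² = 1.8624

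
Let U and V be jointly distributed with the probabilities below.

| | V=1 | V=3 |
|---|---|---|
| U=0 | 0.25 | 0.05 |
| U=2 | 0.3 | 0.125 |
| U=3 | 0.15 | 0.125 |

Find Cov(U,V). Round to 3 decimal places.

E[U] = 1.675,  E[V] = 1.6
E[UV] = 2.925
Cov(U,V) = E[UV] − E[U]E[V] = 2.925 − (1.675)(1.6) = 0.245

0.245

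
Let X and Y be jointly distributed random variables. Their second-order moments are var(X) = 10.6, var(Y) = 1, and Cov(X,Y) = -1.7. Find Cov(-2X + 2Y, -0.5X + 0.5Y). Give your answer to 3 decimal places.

15.000

Cov(-2X + 2Y, -0.5X + 0.5Y) = (-2)(-0.5)var(X) + (2)(0.5)var(Y) + [(-2)(0.5) + (2)(-0.5)]Cov(X,Y)
= 1·10.6 + 1·1 + -2·-1.7 = 15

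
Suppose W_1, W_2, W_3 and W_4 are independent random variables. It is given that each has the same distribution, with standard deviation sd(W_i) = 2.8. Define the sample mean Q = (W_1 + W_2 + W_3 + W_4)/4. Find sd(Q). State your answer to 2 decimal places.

1.40

Var(W_i) = (2.8)² = 7.84
By independence, Var(Q) = (0.25)²Var(W_1) + (0.25)²Var(W_2) + (0.25)²Var(W_3) + (0.25)²Var(W_4)
= (0.25)²·7.84 + (0.25)²·7.84 + (0.25)²·7.84 + (0.25)²·7.84 = 1.96
sd(Q) = √1.96 ≈ 1.40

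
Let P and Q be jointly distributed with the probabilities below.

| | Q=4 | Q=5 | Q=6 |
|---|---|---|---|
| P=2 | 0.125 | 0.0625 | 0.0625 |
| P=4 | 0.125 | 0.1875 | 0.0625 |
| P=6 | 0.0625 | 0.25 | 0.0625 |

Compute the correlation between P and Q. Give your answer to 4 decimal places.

E[P] = 4.25,  E[Q] = 4.875
E[PQ] = 20.875
Cov(P,Q) = E[PQ] − E[P]E[Q] = 20.875 − (4.25)(4.875) = 0.15625
Var(P) = 2.4375,  Var(Q) = 0.484375
ρ = 0.15625 / √(2.4375·0.484375) ≈ 0.1438

0.1438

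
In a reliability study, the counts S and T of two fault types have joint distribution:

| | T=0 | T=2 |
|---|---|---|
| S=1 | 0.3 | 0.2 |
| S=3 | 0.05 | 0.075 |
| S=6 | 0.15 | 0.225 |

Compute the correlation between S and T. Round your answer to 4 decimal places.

E[S] = 3.125,  E[T] = 1
E[ST] = 3.55
Cov(S,T) = E[ST] − E[S]E[T] = 3.55 − (3.125)(1) = 0.425
Var(S) = 5.359375,  Var(T) = 1
ρ = 0.425 / √(5.359375·1) ≈ 0.1836

0.1836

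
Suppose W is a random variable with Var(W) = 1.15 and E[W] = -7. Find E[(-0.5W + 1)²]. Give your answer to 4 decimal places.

20.5375

E[-0.5W + 1] = -0.5·-7 + 1 = 4.5
Var(-0.5W + 1) = (-0.5)²·1.15 = 0.2875
E[(-0.5W + 1)²] = Var((-0.5W + 1)) + (E[(-0.5W + 1)])² = 0.2875 + (4.5)² = 20.5375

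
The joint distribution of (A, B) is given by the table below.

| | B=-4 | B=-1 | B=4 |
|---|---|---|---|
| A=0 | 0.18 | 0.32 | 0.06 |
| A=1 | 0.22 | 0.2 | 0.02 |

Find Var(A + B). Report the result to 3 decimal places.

4.790

E[A] = 0.44,  E[B] = -1.8,  E[AB] = -1
Var(A) = 0.44 − (0.44)² = 0.2464;  Var(B) = 8.2 − (-1.8)² = 4.96
Cov(A,B) = -1 − (0.44)(-1.8) = -0.208
Var(A + B) = (1)²·0.2464 + (1)²·4.96 + 2·(1)·(1)·-0.208 = 4.7904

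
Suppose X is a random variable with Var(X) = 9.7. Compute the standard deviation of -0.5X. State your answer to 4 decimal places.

1.5572

Var(-0.5X) = (-0.5)²·9.7 = 2.425
SD(-0.5X) = √2.425 ≈ 1.5572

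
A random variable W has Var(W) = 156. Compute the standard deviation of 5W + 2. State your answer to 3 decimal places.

62.450

Var(5W + 2) = (5)²·156 = 3900
SD(5W + 2) = √3900 ≈ 62.450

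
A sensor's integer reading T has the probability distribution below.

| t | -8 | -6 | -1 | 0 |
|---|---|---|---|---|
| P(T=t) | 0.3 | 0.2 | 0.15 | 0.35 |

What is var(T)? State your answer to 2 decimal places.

E[T] = (-8)(0.3) + (-6)(0.2) + (-1)(0.15) + (0)(0.35) = -3.75
E[T²] = (-8)²(0.3) + (-6)²(0.2) + (-1)²(0.15) + (0)²(0.35) = 26.55
var(T) = E[T²] − (E[T])² = 26.55 − (-3.75)² = 12.4875

12.49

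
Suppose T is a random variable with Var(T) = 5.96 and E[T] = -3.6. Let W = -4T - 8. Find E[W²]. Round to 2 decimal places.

E[-4T - 8] = -4·-3.6 − 8 = 6.4
Var(-4T - 8) = (-4)²·5.96 = 95.36
E[W²] = Var(W) + (E[W])² = 95.36 + (6.4)² = 136.32

136.32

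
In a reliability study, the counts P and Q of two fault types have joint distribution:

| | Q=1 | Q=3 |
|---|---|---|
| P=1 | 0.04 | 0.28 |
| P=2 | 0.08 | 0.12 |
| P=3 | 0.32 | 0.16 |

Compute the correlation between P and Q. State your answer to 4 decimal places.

E[P] = 2.16,  E[Q] = 2.12
E[PQ] = 4.16
cov(P,Q) = E[PQ] − E[P]E[Q] = 4.16 − (2.16)(2.12) = -0.4192
V(P) = 0.7744,  V(Q) = 0.9856
ρ = -0.4192 / √(0.7744·0.9856) ≈ -0.4798

-0.4798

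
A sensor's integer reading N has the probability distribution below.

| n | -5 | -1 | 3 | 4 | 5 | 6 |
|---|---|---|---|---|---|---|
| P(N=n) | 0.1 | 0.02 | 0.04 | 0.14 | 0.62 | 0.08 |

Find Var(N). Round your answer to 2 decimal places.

9.51

E[N] = (-5)(0.1) + (-1)(0.02) + (3)(0.04) + (4)(0.14) + (5)(0.62) + (6)(0.08) = 3.74
E[N²] = (-5)²(0.1) + (-1)²(0.02) + (3)²(0.04) + (4)²(0.14) + (5)²(0.62) + (6)²(0.08) = 23.5
Var(N) = E[N²] − (E[N])² = 23.5 − (3.74)² = 9.5124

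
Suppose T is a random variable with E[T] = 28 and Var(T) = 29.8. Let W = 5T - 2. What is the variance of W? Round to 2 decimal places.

745.00

Var(5T - 2) = (5)²·Var(T) = 25·29.8 = 745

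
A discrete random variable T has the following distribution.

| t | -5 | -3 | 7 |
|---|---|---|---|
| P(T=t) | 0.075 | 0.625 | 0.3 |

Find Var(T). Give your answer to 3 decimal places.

22.178

E[T] = (-5)(0.075) + (-3)(0.625) + (7)(0.3) = -0.15
E[T²] = (-5)²(0.075) + (-3)²(0.625) + (7)²(0.3) = 22.2
Var(T) = E[T²] − (E[T])² = 22.2 − (-0.15)² = 22.1775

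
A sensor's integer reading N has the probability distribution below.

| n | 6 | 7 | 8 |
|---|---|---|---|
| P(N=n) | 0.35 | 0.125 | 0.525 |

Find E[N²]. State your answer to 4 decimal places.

E[N²] = (6)²(0.35) + (7)²(0.125) + (8)²(0.525) = 52.325

52.3250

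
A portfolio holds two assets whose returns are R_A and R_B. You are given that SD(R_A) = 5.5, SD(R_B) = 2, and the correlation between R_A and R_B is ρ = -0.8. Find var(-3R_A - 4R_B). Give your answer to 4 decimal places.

var(R_A) = (5.5)² = 30.25;  var(R_B) = (2)² = 4
Cov(R_A,R_B) = ρ·SD(R_A)·SD(R_B) = -0.8·5.5·2 = -8.8
var(-3R_A - 4R_B) = (-3)²·var(R_A) + (-4)²·var(R_B) + 2·(-3)·(-4)·Cov(R_A,R_B)
= 9·30.25 + 16·4 + 24·-8.8 = 125.05

125.0500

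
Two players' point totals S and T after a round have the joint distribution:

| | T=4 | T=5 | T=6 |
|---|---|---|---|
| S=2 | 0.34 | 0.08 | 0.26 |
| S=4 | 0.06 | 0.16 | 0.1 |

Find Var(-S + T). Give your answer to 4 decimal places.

1.4176

E[S] = 2.64,  E[T] = 4.96,  E[ST] = 13.2
Var(S) = 7.84 − (2.64)² = 0.8704;  Var(T) = 25.36 − (4.96)² = 0.7584
Cov(S,T) = 13.2 − (2.64)(4.96) = 0.1056
Var(-S + T) = (-1)²·0.8704 + (1)²·0.7584 + 2·(-1)·(1)·0.1056 = 1.4176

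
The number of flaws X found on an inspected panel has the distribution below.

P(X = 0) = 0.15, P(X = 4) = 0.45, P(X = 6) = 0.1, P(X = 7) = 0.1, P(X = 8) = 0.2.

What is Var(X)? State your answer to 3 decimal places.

E[X] = (0)(0.15) + (4)(0.45) + (6)(0.1) + (7)(0.1) + (8)(0.2) = 4.7
E[X²] = (0)²(0.15) + (4)²(0.45) + (6)²(0.1) + (7)²(0.1) + (8)²(0.2) = 28.5
Var(X) = E[X²] − (E[X])² = 28.5 − (4.7)² = 6.41

6.410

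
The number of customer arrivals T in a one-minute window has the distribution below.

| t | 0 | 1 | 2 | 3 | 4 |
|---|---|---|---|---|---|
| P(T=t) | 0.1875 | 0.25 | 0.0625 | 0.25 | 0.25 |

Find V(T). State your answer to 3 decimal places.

2.234

E[T] = (0)(0.1875) + (1)(0.25) + (2)(0.0625) + (3)(0.25) + (4)(0.25) = 2.125
E[T²] = (0)²(0.1875) + (1)²(0.25) + (2)²(0.0625) + (3)²(0.25) + (4)²(0.25) = 6.75
V(T) = E[T²] − (E[T])² = 6.75 − (2.125)² = 2.234375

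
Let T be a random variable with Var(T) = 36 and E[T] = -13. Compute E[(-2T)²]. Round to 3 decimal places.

E[-2T] = -2·-13 = 26
Var(-2T) = (-2)²·36 = 144
E[(-2T)²] = Var((-2T)) + (E[(-2T)])² = 144 + (26)² = 820

820.000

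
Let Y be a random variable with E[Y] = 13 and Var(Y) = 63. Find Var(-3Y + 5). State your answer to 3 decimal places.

Var(-3Y + 5) = (-3)²·Var(Y) = 9·63 = 567

567.000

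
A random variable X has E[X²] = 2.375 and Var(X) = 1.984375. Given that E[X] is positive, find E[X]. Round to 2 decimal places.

(E[X])² = E[X²] − Var(X) = 2.375 − 1.984375 = 0.390625
E[X] = √0.390625 = 0.625

0.63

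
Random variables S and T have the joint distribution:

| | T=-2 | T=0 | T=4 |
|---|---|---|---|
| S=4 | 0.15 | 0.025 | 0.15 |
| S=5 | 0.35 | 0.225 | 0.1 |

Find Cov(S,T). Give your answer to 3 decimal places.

E[S] = 4.675,  E[T] = 0
E[ST] = -0.3
Cov(S,T) = E[ST] − E[S]E[T] = -0.3 − (4.675)(0) = -0.3

-0.300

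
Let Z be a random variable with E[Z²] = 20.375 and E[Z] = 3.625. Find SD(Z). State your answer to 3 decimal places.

var(Z) = 20.375 − (3.625)² = 7.234375
SD(Z) = √7.234375 ≈ 2.690

2.690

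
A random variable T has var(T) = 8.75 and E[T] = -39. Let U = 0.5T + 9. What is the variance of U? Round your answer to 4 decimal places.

2.1875

var(0.5T + 9) = (0.5)²·var(T) = 0.25·8.75 = 2.1875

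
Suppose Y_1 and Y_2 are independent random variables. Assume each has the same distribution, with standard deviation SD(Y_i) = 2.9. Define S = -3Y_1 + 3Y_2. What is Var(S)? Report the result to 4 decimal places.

151.3800

Var(Y_i) = (2.9)² = 8.41
By independence, Var(S) = (-3)²Var(Y_1) + (3)²Var(Y_2)
= (-3)²·8.41 + (3)²·8.41 = 151.38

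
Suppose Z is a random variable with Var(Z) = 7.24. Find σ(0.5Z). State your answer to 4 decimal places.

1.3454

Var(0.5Z) = (0.5)²·7.24 = 1.81
σ(0.5Z) = √1.81 ≈ 1.3454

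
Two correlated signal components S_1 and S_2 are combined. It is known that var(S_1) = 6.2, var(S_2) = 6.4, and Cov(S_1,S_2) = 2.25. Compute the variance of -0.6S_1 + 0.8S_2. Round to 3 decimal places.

4.168

var(-0.6S_1 + 0.8S_2) = (-0.6)²·var(S_1) + (0.8)²·var(S_2) + 2·(-0.6)·(0.8)·Cov(S_1,S_2)
= 0.36·6.2 + 0.64·6.4 + -0.96·2.25 = 4.168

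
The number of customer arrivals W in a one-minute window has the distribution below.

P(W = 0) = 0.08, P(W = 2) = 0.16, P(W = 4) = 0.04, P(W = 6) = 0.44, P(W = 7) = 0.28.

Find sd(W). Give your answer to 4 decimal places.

E[W] = (0)(0.08) + (2)(0.16) + (4)(0.04) + (6)(0.44) + (7)(0.28) = 5.08
E[W²] = (0)²(0.08) + (2)²(0.16) + (4)²(0.04) + (6)²(0.44) + (7)²(0.28) = 30.84
V(W) = E[W²] − (E[W])² = 30.84 − (5.08)² = 5.0336
sd(W) = √5.0336 ≈ 2.2436

2.2436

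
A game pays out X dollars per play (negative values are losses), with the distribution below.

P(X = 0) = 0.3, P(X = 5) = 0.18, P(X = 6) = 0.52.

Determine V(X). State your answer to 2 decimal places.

7.06

E[X] = (0)(0.3) + (5)(0.18) + (6)(0.52) = 4.02
E[X²] = (0)²(0.3) + (5)²(0.18) + (6)²(0.52) = 23.22
V(X) = E[X²] − (E[X])² = 23.22 − (4.02)² = 7.0596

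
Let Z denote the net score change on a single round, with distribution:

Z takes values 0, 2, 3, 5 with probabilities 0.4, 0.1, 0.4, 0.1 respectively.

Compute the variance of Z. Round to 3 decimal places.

E[Z] = (0)(0.4) + (2)(0.1) + (3)(0.4) + (5)(0.1) = 1.9
E[Z²] = (0)²(0.4) + (2)²(0.1) + (3)²(0.4) + (5)²(0.1) = 6.5
var(Z) = E[Z²] − (E[Z])² = 6.5 − (1.9)² = 2.89

2.890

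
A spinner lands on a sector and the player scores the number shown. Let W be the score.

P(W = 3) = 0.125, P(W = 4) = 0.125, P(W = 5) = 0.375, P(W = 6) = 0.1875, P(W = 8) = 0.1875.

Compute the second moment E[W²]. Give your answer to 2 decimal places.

31.25

E[W²] = (3)²(0.125) + (4)²(0.125) + (5)²(0.375) + (6)²(0.1875) + (8)²(0.1875) = 31.25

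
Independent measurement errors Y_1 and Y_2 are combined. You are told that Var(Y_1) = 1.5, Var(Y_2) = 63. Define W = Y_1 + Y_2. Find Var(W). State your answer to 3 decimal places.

64.500

By independence, Var(W) = (1)²Var(Y_1) + (1)²Var(Y_2)
= (1)²·1.5 + (1)²·63 = 64.5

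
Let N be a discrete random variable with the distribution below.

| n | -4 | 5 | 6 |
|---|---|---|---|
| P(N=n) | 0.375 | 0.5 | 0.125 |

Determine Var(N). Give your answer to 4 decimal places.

E[N] = (-4)(0.375) + (5)(0.5) + (6)(0.125) = 1.75
E[N²] = (-4)²(0.375) + (5)²(0.5) + (6)²(0.125) = 23
Var(N) = E[N²] − (E[N])² = 23 − (1.75)² = 19.9375

19.9375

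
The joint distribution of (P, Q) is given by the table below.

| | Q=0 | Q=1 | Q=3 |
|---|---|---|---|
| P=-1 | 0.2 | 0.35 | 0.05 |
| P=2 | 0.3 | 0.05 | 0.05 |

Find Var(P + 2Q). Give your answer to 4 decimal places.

4.4400

E[P] = 0.2,  E[Q] = 0.7,  E[PQ] = -0.1
Var(P) = 2.2 − (0.2)² = 2.16;  Var(Q) = 1.3 − (0.7)² = 0.81
cov(P,Q) = -0.1 − (0.2)(0.7) = -0.24
Var(P + 2Q) = (1)²·2.16 + (2)²·0.81 + 2·(1)·(2)·-0.24 = 4.44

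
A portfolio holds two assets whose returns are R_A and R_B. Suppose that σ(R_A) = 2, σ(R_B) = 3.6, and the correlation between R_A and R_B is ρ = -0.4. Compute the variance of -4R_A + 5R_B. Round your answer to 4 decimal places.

Var(R_A) = (2)² = 4;  Var(R_B) = (3.6)² = 12.96
Cov(R_A,R_B) = ρ·σ(R_A)·σ(R_B) = -0.4·2·3.6 = -2.88
Var(-4R_A + 5R_B) = (-4)²·Var(R_A) + (5)²·Var(R_B) + 2·(-4)·(5)·Cov(R_A,R_B)
= 16·4 + 25·12.96 + -40·-2.88 = 503.2

503.2000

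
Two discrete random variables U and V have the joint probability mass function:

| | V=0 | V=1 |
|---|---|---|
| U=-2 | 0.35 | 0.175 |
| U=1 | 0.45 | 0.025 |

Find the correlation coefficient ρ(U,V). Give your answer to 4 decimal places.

E[U] = -0.575,  E[V] = 0.2
E[UV] = -0.325
Cov(U,V) = E[UV] − E[U]E[V] = -0.325 − (-0.575)(0.2) = -0.21
Var(U) = 2.244375,  Var(V) = 0.16
ρ = -0.21 / √(2.244375·0.16) ≈ -0.3504

-0.3504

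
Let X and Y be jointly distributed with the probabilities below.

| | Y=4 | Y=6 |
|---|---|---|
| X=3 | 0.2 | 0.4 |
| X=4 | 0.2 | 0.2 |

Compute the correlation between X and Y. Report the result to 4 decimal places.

E[X] = 3.4,  E[Y] = 5.2
E[XY] = 17.6
Cov(X,Y) = E[XY] − E[X]E[Y] = 17.6 − (3.4)(5.2) = -0.08
Var(X) = 0.24,  Var(Y) = 0.96
ρ = -0.08 / √(0.24·0.96) ≈ -0.1667

-0.1667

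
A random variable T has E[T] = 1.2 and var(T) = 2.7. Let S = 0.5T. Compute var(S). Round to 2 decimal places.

var(0.5T) = (0.5)²·var(T) = 0.25·2.7 = 0.675

0.68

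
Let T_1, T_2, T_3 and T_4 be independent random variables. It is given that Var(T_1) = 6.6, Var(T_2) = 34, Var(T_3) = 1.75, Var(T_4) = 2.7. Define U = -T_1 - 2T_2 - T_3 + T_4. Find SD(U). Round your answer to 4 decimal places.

12.1264

By independence, Var(U) = (-1)²Var(T_1) + (-2)²Var(T_2) + (-1)²Var(T_3) + (1)²Var(T_4)
= (-1)²·6.6 + (-2)²·34 + (-1)²·1.75 + (1)²·2.7 = 147.05
SD(U) = √147.05 ≈ 12.1264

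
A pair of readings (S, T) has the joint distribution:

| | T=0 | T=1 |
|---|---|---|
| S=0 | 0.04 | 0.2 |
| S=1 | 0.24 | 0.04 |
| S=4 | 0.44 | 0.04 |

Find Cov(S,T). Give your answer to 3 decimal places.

E[S] = 2.2,  E[T] = 0.28
E[ST] = 0.2
Cov(S,T) = E[ST] − E[S]E[T] = 0.2 − (2.2)(0.28) = -0.416

-0.416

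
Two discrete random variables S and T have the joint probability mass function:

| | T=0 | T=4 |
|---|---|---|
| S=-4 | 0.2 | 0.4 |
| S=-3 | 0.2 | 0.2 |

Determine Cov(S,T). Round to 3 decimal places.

-0.160

E[S] = -3.6,  E[T] = 2.4
E[ST] = -8.8
Cov(S,T) = E[ST] − E[S]E[T] = -8.8 − (-3.6)(2.4) = -0.16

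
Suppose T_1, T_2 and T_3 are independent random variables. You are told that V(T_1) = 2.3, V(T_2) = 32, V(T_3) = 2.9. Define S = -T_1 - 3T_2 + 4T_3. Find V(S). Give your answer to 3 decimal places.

By independence, V(S) = (-1)²V(T_1) + (-3)²V(T_2) + (4)²V(T_3)
= (-1)²·2.3 + (-3)²·32 + (4)²·2.9 = 336.7

336.700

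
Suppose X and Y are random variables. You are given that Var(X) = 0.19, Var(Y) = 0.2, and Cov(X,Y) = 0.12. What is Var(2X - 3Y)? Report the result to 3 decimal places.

1.120

Var(2X - 3Y) = (2)²·Var(X) + (-3)²·Var(Y) + 2·(2)·(-3)·Cov(X,Y)
= 4·0.19 + 9·0.2 + -12·0.12 = 1.12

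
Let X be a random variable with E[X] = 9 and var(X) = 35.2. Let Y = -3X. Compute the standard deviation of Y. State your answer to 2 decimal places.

var(-3X) = (-3)²·35.2 = 316.8
SD(Y) = √316.8 ≈ 17.80

17.80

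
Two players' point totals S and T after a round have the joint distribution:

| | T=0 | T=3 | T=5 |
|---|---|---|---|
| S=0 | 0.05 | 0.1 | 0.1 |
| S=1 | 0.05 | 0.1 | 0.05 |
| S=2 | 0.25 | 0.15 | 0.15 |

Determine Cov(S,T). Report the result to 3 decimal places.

E[S] = 1.3,  E[T] = 2.55
E[ST] = 2.95
Cov(S,T) = E[ST] − E[S]E[T] = 2.95 − (1.3)(2.55) = -0.365

-0.365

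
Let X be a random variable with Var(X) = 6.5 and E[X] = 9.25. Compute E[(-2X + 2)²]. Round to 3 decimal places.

E[-2X + 2] = -2·9.25 + 2 = -16.5
Var(-2X + 2) = (-2)²·6.5 = 26
E[(-2X + 2)²] = Var((-2X + 2)) + (E[(-2X + 2)])² = 26 + (-16.5)² = 298.25

298.250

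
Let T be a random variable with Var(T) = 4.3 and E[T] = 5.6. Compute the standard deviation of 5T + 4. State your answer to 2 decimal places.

Var(5T + 4) = (5)²·4.3 = 107.5
σ(5T + 4) = √107.5 ≈ 10.37

10.37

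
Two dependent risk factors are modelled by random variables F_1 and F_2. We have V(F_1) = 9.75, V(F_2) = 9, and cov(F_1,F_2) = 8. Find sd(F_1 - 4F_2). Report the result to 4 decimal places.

9.4736

V(F_1 - 4F_2) = (1)²·V(F_1) + (-4)²·V(F_2) + 2·(1)·(-4)·cov(F_1,F_2)
= 1·9.75 + 16·9 + -8·8 = 89.75
sd(F_1 - 4F_2) = √89.75 ≈ 9.4736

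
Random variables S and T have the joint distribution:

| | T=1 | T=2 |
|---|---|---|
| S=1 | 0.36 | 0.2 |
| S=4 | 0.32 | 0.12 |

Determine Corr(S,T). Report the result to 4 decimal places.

-0.0898

E[S] = 2.32,  E[T] = 1.32
E[ST] = 3
cov(S,T) = E[ST] − E[S]E[T] = 3 − (2.32)(1.32) = -0.0624
Var(S) = 2.2176,  Var(T) = 0.2176
ρ = -0.0624 / √(2.2176·0.2176) ≈ -0.0898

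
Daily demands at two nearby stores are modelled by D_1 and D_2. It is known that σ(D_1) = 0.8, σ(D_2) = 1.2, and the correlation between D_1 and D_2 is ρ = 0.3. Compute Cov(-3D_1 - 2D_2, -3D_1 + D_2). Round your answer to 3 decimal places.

Var(D_1) = (0.8)² = 0.64;  Var(D_2) = (1.2)² = 1.44
Cov(D_1,D_2) = ρ·σ(D_1)·σ(D_2) = 0.3·0.8·1.2 = 0.288
Cov(-3D_1 - 2D_2, -3D_1 + D_2) = (-3)(-3)Var(D_1) + (-2)(1)Var(D_2) + [(-3)(1) + (-2)(-3)]Cov(D_1,D_2)
= 9·0.64 + -2·1.44 + 3·0.288 = 3.744

3.744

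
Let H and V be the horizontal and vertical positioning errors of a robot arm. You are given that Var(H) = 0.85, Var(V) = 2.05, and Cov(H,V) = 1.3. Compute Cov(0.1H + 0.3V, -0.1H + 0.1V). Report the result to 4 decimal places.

Cov(0.1H + 0.3V, -0.1H + 0.1V) = (0.1)(-0.1)Var(H) + (0.3)(0.1)Var(V) + [(0.1)(0.1) + (0.3)(-0.1)]Cov(H,V)
= -0.01·0.85 + 0.03·2.05 + -0.02·1.3 = 0.027

0.0270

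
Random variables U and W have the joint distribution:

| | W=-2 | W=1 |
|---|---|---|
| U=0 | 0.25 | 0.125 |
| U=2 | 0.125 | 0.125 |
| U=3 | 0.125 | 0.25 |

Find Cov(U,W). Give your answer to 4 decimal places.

E[U] = 1.625,  E[W] = -0.5
E[UW] = -0.25
Cov(U,W) = E[UW] − E[U]E[W] = -0.25 − (1.625)(-0.5) = 0.5625

0.5625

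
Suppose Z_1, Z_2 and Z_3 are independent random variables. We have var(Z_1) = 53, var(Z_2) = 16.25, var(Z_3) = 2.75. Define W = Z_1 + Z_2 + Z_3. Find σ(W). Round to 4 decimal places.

8.4853

By independence, var(W) = (1)²var(Z_1) + (1)²var(Z_2) + (1)²var(Z_3)
= (1)²·53 + (1)²·16.25 + (1)²·2.75 = 72
σ(W) = √72 ≈ 8.4853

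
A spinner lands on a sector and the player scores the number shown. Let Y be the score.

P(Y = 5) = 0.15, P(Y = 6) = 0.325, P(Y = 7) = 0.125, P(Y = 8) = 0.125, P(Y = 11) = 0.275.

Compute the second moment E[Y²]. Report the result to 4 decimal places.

62.8500

E[Y²] = (5)²(0.15) + (6)²(0.325) + (7)²(0.125) + (8)²(0.125) + (11)²(0.275) = 62.85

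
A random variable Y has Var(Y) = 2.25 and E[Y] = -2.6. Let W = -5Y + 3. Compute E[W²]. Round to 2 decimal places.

312.25

E[-5Y + 3] = -5·-2.6 + 3 = 16
Var(-5Y + 3) = (-5)²·2.25 = 56.25
E[W²] = Var(W) + (E[W])² = 56.25 + (16)² = 312.25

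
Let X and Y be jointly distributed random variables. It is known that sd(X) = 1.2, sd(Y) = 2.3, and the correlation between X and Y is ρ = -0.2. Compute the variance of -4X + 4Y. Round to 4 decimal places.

Var(X) = (1.2)² = 1.44;  Var(Y) = (2.3)² = 5.29
Cov(X,Y) = ρ·sd(X)·sd(Y) = -0.2·1.2·2.3 = -0.552
Var(-4X + 4Y) = (-4)²·Var(X) + (4)²·Var(Y) + 2·(-4)·(4)·Cov(X,Y)
= 16·1.44 + 16·5.29 + -32·-0.552 = 125.344

125.3440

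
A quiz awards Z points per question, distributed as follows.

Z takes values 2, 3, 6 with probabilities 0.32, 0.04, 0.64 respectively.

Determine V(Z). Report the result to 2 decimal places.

E[Z] = (2)(0.32) + (3)(0.04) + (6)(0.64) = 4.6
E[Z²] = (2)²(0.32) + (3)²(0.04) + (6)²(0.64) = 24.68
V(Z) = E[Z²] − (E[Z])² = 24.68 − (4.6)² = 3.52

3.52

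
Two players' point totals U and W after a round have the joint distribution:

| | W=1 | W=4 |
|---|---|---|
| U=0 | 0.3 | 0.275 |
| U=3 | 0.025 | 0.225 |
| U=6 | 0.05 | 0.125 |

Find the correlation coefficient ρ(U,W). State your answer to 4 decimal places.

0.2689

E[U] = 1.8,  E[W] = 2.875
E[UW] = 6.075
cov(U,W) = E[UW] − E[U]E[W] = 6.075 − (1.8)(2.875) = 0.9
Var(U) = 5.31,  Var(W) = 2.109375
ρ = 0.9 / √(5.31·2.109375) ≈ 0.2689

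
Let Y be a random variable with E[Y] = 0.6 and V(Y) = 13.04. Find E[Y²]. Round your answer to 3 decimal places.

13.400

E[Y²] = V(Y) + (E[Y])² = 13.04 + (0.6)² = 13.4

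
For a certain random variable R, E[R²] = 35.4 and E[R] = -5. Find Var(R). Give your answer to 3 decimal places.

Var(R) = 35.4 − (-5)² = 10.4

10.400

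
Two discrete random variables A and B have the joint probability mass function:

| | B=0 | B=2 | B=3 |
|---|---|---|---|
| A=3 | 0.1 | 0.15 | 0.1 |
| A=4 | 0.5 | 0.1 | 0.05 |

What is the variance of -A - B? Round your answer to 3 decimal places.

E[A] = 3.65,  E[B] = 0.95,  E[AB] = 3.2
var(A) = 13.55 − (3.65)² = 0.2275;  var(B) = 2.35 − (0.95)² = 1.4475
Cov(A,B) = 3.2 − (3.65)(0.95) = -0.2675
var(-A - B) = (-1)²·0.2275 + (-1)²·1.4475 + 2·(-1)·(-1)·-0.2675 = 1.14

1.140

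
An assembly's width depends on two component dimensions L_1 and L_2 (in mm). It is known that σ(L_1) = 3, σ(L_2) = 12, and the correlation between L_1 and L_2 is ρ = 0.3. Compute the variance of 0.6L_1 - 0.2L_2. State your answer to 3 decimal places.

var(L_1) = (3)² = 9;  var(L_2) = (12)² = 144
cov(L_1,L_2) = ρ·σ(L_1)·σ(L_2) = 0.3·3·12 = 10.8
var(0.6L_1 - 0.2L_2) = (0.6)²·var(L_1) + (-0.2)²·var(L_2) + 2·(0.6)·(-0.2)·cov(L_1,L_2)
= 0.36·9 + 0.04·144 + -0.24·10.8 = 6.408

6.408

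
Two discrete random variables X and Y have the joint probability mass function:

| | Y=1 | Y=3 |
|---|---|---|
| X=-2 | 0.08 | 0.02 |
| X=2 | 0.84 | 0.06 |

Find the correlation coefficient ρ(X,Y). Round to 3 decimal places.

E[X] = 1.6,  E[Y] = 1.16
E[XY] = 1.76
cov(X,Y) = E[XY] − E[X]E[Y] = 1.76 − (1.6)(1.16) = -0.096
V(X) = 1.44,  V(Y) = 0.2944
ρ = -0.096 / √(1.44·0.2944) ≈ -0.147

-0.147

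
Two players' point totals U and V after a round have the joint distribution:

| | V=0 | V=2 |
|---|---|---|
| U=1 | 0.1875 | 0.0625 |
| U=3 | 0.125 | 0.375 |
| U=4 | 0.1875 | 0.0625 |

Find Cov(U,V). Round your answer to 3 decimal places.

E[U] = 2.75,  E[V] = 1
E[UV] = 2.875
Cov(U,V) = E[UV] − E[U]E[V] = 2.875 − (2.75)(1) = 0.125

0.125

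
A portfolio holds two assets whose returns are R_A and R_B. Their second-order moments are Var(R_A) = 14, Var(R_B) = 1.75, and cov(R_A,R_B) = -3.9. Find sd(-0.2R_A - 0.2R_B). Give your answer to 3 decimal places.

Var(-0.2R_A - 0.2R_B) = (-0.2)²·Var(R_A) + (-0.2)²·Var(R_B) + 2·(-0.2)·(-0.2)·cov(R_A,R_B)
= 0.04·14 + 0.04·1.75 + 0.08·-3.9 = 0.318
sd(-0.2R_A - 0.2R_B) = √0.318 ≈ 0.564

0.564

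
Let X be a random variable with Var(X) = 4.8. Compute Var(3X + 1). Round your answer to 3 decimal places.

Var(3X + 1) = (3)²·Var(X) = 9·4.8 = 43.2

43.200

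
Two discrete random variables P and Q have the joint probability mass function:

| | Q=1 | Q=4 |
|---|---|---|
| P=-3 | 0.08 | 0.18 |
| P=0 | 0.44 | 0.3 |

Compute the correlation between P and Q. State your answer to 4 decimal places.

E[P] = -0.78,  E[Q] = 2.44
E[PQ] = -2.4
Cov(P,Q) = E[PQ] − E[P]E[Q] = -2.4 − (-0.78)(2.44) = -0.4968
V(P) = 1.7316,  V(Q) = 2.2464
ρ = -0.4968 / √(1.7316·2.2464) ≈ -0.2519

-0.2519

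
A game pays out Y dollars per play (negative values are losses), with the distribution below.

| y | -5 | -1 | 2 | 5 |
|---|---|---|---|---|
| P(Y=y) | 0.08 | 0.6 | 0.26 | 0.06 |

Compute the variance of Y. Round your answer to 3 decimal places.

E[Y] = (-5)(0.08) + (-1)(0.6) + (2)(0.26) + (5)(0.06) = -0.18
E[Y²] = (-5)²(0.08) + (-1)²(0.6) + (2)²(0.26) + (5)²(0.06) = 5.14
Var(Y) = E[Y²] − (E[Y])² = 5.14 − (-0.18)² = 5.1076

5.108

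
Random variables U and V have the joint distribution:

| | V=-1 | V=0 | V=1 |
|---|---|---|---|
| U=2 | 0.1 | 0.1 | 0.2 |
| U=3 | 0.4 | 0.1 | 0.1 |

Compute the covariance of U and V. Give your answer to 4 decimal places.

E[U] = 2.6,  E[V] = -0.2
E[UV] = -0.7
Cov(U,V) = E[UV] − E[U]E[V] = -0.7 − (2.6)(-0.2) = -0.18

-0.1800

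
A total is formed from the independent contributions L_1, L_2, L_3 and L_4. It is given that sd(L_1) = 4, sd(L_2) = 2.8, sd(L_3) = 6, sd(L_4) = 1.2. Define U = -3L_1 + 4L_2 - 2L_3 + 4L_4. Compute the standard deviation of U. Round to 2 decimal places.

V(L_1) = 16, V(L_2) = 7.84, V(L_3) = 36, V(L_4) = 1.44
By independence, V(U) = (-3)²V(L_1) + (4)²V(L_2) + (-2)²V(L_3) + (4)²V(L_4)
= (-3)²·16 + (4)²·7.84 + (-2)²·36 + (4)²·1.44 = 436.48
sd(U) = √436.48 ≈ 20.89

20.89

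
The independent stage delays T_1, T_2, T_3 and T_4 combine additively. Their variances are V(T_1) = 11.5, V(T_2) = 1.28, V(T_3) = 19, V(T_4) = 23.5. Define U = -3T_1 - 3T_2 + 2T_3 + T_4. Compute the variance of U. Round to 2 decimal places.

By independence, V(U) = (-3)²V(T_1) + (-3)²V(T_2) + (2)²V(T_3) + (1)²V(T_4)
= (-3)²·11.5 + (-3)²·1.28 + (2)²·19 + (1)²·23.5 = 214.52

214.52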